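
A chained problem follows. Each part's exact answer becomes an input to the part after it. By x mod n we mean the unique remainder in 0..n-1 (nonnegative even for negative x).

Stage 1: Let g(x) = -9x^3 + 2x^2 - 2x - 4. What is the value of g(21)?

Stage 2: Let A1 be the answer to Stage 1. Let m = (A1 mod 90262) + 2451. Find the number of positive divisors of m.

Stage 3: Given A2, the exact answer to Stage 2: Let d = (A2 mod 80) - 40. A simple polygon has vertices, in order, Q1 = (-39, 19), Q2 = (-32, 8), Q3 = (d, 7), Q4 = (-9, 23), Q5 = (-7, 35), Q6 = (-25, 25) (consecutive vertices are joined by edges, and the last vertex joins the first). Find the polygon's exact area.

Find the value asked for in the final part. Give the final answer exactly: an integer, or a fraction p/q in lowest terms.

1301/2

Stage 1: -9*(21)^3 + 2*(21)^2 - 2*(21)^1 - 4 = (-83349) + (882) + (-42) + (-4) = -82513; answer -82513
Stage 2: A1 = -82513; m = 10200; 10200 = 2^3 * 3 * 5^2 * 17; number of divisors = (3+1) * (1+1) * (2+1) * (1+1) = 48; answer 48
Stage 3: A2 = 48; d = 8; cross terms: (-39*8 - -32*19)=296, (-32*7 - 8*8)=-288, (8*23 - -9*7)=247, (-9*35 - -7*23)=-154, (-7*25 - -25*35)=700, (-25*19 - -39*25)=500; twice the area = |1301| = 1301; area = 1301/2; answer 1301/2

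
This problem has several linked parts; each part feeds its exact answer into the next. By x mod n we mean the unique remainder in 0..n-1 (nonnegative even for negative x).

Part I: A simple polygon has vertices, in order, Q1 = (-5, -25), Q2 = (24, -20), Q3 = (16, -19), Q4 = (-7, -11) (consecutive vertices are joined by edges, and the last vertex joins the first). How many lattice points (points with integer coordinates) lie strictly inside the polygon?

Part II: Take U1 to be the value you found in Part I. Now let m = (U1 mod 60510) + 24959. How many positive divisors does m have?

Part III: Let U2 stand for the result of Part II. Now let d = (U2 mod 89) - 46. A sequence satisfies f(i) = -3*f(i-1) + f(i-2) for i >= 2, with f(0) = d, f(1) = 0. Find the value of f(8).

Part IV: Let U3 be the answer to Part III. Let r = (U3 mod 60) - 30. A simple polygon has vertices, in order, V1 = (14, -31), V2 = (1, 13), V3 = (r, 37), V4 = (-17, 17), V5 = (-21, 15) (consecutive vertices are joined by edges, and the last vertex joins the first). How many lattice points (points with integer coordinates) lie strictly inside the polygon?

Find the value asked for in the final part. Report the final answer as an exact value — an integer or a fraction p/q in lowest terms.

Part I: cross terms: (-5*-20 - 24*-25)=700, (24*-19 - 16*-20)=-136, (16*-11 - -7*-19)=-309, (-7*-25 - -5*-11)=120; twice the area = |375| = 375; area = 375/2; boundary points = 1 + 1 + 1 + 2 = 5; strictly interior points = area - boundary/2 + 1 = 186; answer 186
Part II: U1 = 186; m = 25145; 25145 = 5 * 47 * 107; number of divisors = (1+1) * (1+1) * (1+1) = 8; answer 8
Part III: U2 = 8; d = -38; f(2) = -3*(0) + 1*(-38) = -38; iterating: f(2)=-38, f(3)=114, f(4)=-380, f(5)=1254, f(6)=-4142, f(7)=13680, f(8)=-45182; answer -45182
Part IV: U3 = -45182; r = 28; cross terms: (14*13 - 1*-31)=213, (1*37 - 28*13)=-327, (28*17 - -17*37)=1105, (-17*15 - -21*17)=102, (-21*-31 - 14*15)=441; twice the area = |1534| = 1534; area = 767; boundary points = 1 + 3 + 5 + 2 + 1 = 12; strictly interior points = area - boundary/2 + 1 = 762; answer 762

762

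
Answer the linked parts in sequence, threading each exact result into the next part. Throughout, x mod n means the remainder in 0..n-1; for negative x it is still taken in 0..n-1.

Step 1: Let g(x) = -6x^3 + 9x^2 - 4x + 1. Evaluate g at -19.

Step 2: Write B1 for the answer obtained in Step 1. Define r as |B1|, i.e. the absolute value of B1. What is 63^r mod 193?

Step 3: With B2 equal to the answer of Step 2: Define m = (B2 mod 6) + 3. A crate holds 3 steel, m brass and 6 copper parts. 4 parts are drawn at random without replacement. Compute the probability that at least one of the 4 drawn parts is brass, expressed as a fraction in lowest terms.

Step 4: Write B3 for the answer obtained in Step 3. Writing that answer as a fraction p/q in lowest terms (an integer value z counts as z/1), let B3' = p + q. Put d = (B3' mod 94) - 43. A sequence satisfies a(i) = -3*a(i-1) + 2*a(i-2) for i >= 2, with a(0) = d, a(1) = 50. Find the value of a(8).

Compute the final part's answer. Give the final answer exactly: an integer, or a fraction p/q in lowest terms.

Step 1: -6*(-19)^3 + 9*(-19)^2 - 4*(-19)^1 + 1 = (41154) + (3249) + (76) + (1) = 44480; answer 44480
Step 2: B1 = 44480; r = 44480; squarings mod 193: 63^1=63, 63^2=109, 63^4=108, 63^8=84, 63^16=108, 63^32=84, 63^64=108, 63^128=84, 63^256=108, 63^512=84, 63^1024=108, 63^2048=84, 63^4096=108, 63^8192=84, 63^16384=108, 63^32768=84; 63^44480 = 63^64 * 63^128 * 63^256 * 63^1024 * 63^2048 * 63^8192 * 63^32768 = 84 (mod 193); answer 84
Step 3: B2 = 84; m = 3; total draws C(12,4) = 495; complement C(9,4) = 126; favorable 495 - 126 = 369; P = 41/55; answer 41/55
Step 4: B3 = 41/55; threaded value p + q = 96; d = -41; a(2) = -3*(50) + 2*(-41) = -232; iterating: a(2)=-232, a(3)=796, a(4)=-2852, a(5)=10148, a(6)=-36148, a(7)=128740, a(8)=-458516; answer -458516

-458516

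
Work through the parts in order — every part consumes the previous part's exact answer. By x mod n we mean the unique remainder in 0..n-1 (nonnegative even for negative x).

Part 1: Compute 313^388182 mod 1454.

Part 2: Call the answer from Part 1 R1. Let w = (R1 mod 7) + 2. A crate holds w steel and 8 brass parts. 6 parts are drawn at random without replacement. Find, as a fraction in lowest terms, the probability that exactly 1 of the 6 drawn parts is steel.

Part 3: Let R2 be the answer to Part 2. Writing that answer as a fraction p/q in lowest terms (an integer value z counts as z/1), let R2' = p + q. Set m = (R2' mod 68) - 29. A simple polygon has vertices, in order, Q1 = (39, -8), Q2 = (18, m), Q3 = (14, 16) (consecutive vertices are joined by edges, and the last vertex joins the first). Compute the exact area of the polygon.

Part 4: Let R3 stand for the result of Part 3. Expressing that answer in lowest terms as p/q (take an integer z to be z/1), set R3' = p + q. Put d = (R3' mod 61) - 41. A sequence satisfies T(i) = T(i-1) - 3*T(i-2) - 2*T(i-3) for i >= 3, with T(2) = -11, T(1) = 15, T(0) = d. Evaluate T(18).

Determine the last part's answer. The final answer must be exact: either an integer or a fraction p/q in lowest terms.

Part 1: squarings mod 1454: 313^1=313, 313^2=551, 313^4=1169, 313^8=1255, 313^16=343, 313^32=1329, 313^64=1085, 313^128=939, 313^256=597, 313^512=179, 313^1024=53, 313^2048=1355, 313^4096=1077, 313^8192=1091, 313^16384=909, 313^32768=409, 313^65536=71, 313^131072=679, 313^262144=123; 313^388182 = 313^2 * 313^4 * 313^16 * 313^64 * 313^1024 * 313^2048 * 313^8192 * 313^16384 * 313^32768 * 313^65536 * 313^262144 = 597 (mod 1454); answer 597
Part 2: R1 = 597; w = 4; total draws C(12,6) = 924; favorable C(4,1)*C(8,5) = 224; P = 8/33; answer 8/33
Part 3: R2 = 8/33; threaded value p + q = 41; m = 12; cross terms: (39*12 - 18*-8)=612, (18*16 - 14*12)=120, (14*-8 - 39*16)=-736; twice the area = |-4| = 4; area = 2; answer 2
Part 4: R3 = 2; threaded value p + q = 3; d = -38; T(3) = 1*(-11) - 3*(15) - 2*(-38) = 20; iterating: T(3)=20, T(4)=23, T(5)=-15, T(6)=-124, T(7)=-125, T(8)=277, T(9)=900, T(10)=319, T(11)=-2935, T(12)=-5692, T(13)=2475, T(14)=25421, T(15)=29380, T(16)=-51833, T(17)=-190815, T(18)=-94076; answer -94076

-94076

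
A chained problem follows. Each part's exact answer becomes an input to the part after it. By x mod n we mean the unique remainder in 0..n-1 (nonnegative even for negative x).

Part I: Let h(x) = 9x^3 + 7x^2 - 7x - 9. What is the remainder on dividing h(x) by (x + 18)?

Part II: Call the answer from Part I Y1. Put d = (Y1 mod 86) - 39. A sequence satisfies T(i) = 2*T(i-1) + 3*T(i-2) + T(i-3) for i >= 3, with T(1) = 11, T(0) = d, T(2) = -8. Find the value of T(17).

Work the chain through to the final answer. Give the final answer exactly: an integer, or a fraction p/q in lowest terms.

39543757

Part I: remainder = value at the root: 9*(-18)^3 + 7*(-18)^2 - 7*(-18)^1 - 9 = (-52488) + (2268) + (126) + (-9) = -50103; answer -50103
Part II: Y1 = -50103; d = -4; T(3) = 2*(-8) + 3*(11) + 1*(-4) = 13; iterating: T(3)=13, T(4)=13, T(5)=57, T(6)=166, T(7)=516, T(8)=1587, T(9)=4888, T(10)=15053, T(11)=46357, T(12)=142761, T(13)=439646, T(14)=1353932, T(15)=4169563, T(16)=12840568, T(17)=39543757; answer 39543757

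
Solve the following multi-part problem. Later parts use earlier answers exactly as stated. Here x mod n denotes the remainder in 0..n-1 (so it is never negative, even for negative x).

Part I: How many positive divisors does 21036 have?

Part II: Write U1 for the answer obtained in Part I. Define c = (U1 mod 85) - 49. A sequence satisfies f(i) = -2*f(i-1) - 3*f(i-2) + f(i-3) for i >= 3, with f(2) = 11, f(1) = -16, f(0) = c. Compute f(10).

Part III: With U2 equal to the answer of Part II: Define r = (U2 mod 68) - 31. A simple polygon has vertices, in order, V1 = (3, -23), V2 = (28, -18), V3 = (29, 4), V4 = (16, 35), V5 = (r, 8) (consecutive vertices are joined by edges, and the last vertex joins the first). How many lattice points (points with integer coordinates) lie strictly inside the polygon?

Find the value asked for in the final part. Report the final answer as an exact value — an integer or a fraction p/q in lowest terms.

788

Part I: 21036 = 2^2 * 3 * 1753; number of divisors = (2+1) * (1+1) * (1+1) = 12; answer 12
Part II: U1 = 12; c = -37; f(3) = -2*(11) - 3*(-16) + 1*(-37) = -11; iterating: f(3)=-11, f(4)=-27, f(5)=98, f(6)=-126, f(7)=-69, f(8)=614, f(9)=-1147, f(10)=383; answer 383
Part III: U2 = 383; r = 12; cross terms: (3*-18 - 28*-23)=590, (28*4 - 29*-18)=634, (29*35 - 16*4)=951, (16*8 - 12*35)=-292, (12*-23 - 3*8)=-300; twice the area = |1583| = 1583; area = 1583/2; boundary points = 5 + 1 + 1 + 1 + 1 = 9; strictly interior points = area - boundary/2 + 1 = 788; answer 788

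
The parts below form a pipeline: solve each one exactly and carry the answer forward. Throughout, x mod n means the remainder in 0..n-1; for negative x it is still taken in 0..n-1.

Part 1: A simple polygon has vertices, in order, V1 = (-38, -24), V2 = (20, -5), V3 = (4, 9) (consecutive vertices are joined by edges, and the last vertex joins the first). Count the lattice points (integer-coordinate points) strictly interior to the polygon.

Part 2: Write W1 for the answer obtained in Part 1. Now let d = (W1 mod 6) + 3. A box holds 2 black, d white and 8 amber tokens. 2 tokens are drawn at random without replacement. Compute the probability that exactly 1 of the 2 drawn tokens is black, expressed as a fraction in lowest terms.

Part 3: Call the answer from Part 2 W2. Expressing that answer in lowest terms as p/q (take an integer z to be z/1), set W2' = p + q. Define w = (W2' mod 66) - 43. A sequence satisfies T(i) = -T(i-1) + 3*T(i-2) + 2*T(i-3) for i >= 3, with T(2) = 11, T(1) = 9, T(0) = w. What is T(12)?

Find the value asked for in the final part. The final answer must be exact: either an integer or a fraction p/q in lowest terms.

23034

Part 1: cross terms: (-38*-5 - 20*-24)=670, (20*9 - 4*-5)=200, (4*-24 - -38*9)=246; twice the area = |1116| = 1116; area = 558; boundary points = 1 + 2 + 3 = 6; strictly interior points = area - boundary/2 + 1 = 556; answer 556
Part 2: W1 = 556; d = 7; total draws C(17,2) = 136; favorable C(2,1)*C(15,1) = 30; P = 15/68; answer 15/68
Part 3: W2 = 15/68; threaded value p + q = 83; w = -26; T(3) = -1*(11) + 3*(9) + 2*(-26) = -36; iterating: T(3)=-36, T(4)=87, T(5)=-173, T(6)=362, T(7)=-707, T(8)=1447, T(9)=-2844, T(10)=5771, T(11)=-11409, T(12)=23034; answer 23034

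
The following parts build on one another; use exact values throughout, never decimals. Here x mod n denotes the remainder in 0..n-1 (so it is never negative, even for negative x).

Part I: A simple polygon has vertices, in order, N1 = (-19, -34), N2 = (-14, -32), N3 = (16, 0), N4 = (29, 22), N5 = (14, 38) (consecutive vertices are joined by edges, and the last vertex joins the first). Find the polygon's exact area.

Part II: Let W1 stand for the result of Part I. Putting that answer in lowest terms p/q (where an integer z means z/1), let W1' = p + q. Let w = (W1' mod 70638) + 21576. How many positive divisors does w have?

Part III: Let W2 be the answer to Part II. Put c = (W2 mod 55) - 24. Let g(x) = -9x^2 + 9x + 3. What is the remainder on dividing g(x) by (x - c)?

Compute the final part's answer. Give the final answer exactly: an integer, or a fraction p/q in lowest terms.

-3777

Part I: cross terms: (-19*-32 - -14*-34)=132, (-14*0 - 16*-32)=512, (16*22 - 29*0)=352, (29*38 - 14*22)=794, (14*-34 - -19*38)=246; twice the area = |2036| = 2036; area = 1018; answer 1018
Part II: W1 = 1018; threaded value p + q = 1019; w = 22595; 22595 = 5 * 4519; number of divisors = (1+1) * (1+1) = 4; answer 4
Part III: W2 = 4; c = -20; remainder = value at the root: -9*(-20)^2 + 9*(-20)^1 + 3 = (-3600) + (-180) + (3) = -3777; answer -3777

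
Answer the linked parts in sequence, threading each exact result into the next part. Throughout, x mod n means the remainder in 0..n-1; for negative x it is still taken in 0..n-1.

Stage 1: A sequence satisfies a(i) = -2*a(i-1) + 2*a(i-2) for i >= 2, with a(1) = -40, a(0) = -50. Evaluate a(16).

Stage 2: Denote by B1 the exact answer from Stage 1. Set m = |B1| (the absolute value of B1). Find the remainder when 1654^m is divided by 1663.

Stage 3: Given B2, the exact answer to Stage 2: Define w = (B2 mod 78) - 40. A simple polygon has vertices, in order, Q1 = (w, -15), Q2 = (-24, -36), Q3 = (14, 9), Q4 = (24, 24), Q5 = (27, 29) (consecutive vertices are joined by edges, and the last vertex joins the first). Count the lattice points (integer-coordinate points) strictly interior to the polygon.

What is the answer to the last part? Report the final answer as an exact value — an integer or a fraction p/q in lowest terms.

Stage 1: a(2) = -2*(-40) + 2*(-50) = -20; iterating: a(2)=-20, a(3)=-40, a(4)=40, a(5)=-160, a(6)=400, a(7)=-1120, a(8)=3040, a(9)=-8320, a(10)=22720, a(11)=-62080, a(12)=169600, a(13)=-463360, a(14)=1265920, a(15)=-3458560, a(16)=9448960; answer 9448960
Stage 2: B1 = 9448960; m = 9448960; squarings mod 1663: 1654^1=1654, 1654^2=81, 1654^4=1572, 1654^8=1629, 1654^16=1156, 1654^32=947, 1654^64=452, 1654^128=1418, 1654^256=157, 1654^512=1367, 1654^1024=1140, 1654^2048=797, 1654^4096=1606, 1654^8192=1586, 1654^16384=940, 1654^32768=547, 1654^65536=1532, 1654^131072=531, 1654^262144=914, 1654^524288=570, 1654^1048576=615, 1654^2097152=724, 1654^4194304=331, 1654^8388608=1466; 1654^9448960 = 1654^512 * 1654^1024 * 1654^2048 * 1654^8192 * 1654^1048576 * 1654^8388608 = 989 (mod 1663); answer 989
Stage 3: B2 = 989; w = 13; cross terms: (13*-36 - -24*-15)=-828, (-24*9 - 14*-36)=288, (14*24 - 24*9)=120, (24*29 - 27*24)=48, (27*-15 - 13*29)=-782; twice the area = |-1154| = 1154; area = 577; boundary points = 1 + 1 + 5 + 1 + 2 = 10; strictly interior points = area - boundary/2 + 1 = 573; answer 573

573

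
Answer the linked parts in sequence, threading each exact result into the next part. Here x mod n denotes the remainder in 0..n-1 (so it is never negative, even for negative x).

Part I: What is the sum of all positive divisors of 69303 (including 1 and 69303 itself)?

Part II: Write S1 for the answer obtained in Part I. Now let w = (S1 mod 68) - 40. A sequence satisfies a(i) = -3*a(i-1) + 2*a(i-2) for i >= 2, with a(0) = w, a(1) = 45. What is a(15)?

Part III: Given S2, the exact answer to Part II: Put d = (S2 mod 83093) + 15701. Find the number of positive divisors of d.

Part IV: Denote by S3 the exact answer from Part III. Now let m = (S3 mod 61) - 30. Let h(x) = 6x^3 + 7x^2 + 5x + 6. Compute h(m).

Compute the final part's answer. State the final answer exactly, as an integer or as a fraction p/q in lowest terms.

Part I: 69303 = 3 * 13 * 1777; sigma = (1 + 3) * (1 + 13) * (1 + 1777) = 4 * 14 * 1778 = 99568; answer 99568
Part II: S1 = 99568; w = -24; a(2) = -3*(45) + 2*(-24) = -183; iterating: a(2)=-183, a(3)=639, a(4)=-2283, a(5)=8127, a(6)=-28947, a(7)=103095, a(8)=-367179, a(9)=1307727, a(10)=-4657539, a(11)=16588071, a(12)=-59079291, a(13)=210414015, a(14)=-749400627, a(15)=2669029911; answer 2669029911
Part III: S2 = 2669029911; d = 98452; 98452 = 2^2 * 151 * 163; number of divisors = (2+1) * (1+1) * (1+1) = 12; answer 12
Part IV: S3 = 12; m = -18; 6*(-18)^3 + 7*(-18)^2 + 5*(-18)^1 + 6 = (-34992) + (2268) + (-90) + (6) = -32808; answer -32808

-32808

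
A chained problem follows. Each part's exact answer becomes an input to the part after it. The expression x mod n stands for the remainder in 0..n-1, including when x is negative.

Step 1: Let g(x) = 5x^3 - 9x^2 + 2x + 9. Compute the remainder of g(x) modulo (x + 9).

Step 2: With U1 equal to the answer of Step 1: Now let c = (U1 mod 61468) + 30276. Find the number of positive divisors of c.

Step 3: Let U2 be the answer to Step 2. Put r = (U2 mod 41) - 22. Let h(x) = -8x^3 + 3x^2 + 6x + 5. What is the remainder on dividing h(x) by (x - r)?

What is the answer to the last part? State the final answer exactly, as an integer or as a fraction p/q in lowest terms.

Step 1: remainder = value at the root: 5*(-9)^3 - 9*(-9)^2 + 2*(-9)^1 + 9 = (-3645) + (-729) + (-18) + (9) = -4383; answer -4383
Step 2: U1 = -4383; c = 87361; 87361 = 199 * 439; number of divisors = (1+1) * (1+1) = 4; answer 4
Step 3: U2 = 4; r = -18; remainder = value at the root: -8*(-18)^3 + 3*(-18)^2 + 6*(-18)^1 + 5 = (46656) + (972) + (-108) + (5) = 47525; answer 47525

47525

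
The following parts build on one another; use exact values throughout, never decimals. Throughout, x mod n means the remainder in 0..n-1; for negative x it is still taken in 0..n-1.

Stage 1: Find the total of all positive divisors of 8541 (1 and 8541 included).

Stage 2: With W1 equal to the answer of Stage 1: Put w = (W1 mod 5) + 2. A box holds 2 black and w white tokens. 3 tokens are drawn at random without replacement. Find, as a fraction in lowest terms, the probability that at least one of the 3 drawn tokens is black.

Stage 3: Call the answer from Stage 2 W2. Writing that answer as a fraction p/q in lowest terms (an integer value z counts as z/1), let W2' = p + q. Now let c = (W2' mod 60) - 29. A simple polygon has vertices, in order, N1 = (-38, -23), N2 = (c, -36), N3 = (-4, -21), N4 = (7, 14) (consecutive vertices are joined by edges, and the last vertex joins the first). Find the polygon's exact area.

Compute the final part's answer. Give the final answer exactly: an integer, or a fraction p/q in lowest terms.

826

Stage 1: 8541 = 3^2 * 13 * 73; sigma = (1 + 3 + 9) * (1 + 13) * (1 + 73) = 13 * 14 * 74 = 13468; answer 13468
Stage 2: W1 = 13468; w = 5; total draws C(7,3) = 35; complement C(5,3) = 10; favorable 35 - 10 = 25; P = 5/7; answer 5/7
Stage 3: W2 = 5/7; threaded value p + q = 12; c = -17; cross terms: (-38*-36 - -17*-23)=977, (-17*-21 - -4*-36)=213, (-4*14 - 7*-21)=91, (7*-23 - -38*14)=371; twice the area = |1652| = 1652; area = 826; answer 826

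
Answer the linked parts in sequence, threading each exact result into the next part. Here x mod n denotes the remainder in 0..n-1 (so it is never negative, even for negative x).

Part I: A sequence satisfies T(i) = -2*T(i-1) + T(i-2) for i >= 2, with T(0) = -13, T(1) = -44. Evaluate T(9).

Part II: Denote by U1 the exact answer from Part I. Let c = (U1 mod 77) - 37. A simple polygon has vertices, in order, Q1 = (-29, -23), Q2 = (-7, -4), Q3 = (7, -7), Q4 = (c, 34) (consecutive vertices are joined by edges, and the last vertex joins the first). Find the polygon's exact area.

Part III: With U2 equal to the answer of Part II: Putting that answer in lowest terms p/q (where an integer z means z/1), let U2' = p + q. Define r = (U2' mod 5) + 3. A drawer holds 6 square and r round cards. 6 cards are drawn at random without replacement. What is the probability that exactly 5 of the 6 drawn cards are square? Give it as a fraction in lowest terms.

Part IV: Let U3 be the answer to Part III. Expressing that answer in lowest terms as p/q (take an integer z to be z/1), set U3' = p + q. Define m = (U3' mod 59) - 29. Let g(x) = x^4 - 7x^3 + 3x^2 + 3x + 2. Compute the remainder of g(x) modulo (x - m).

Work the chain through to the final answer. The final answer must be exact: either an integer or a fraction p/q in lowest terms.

Part I: T(2) = -2*(-44) + 1*(-13) = 75; iterating: T(2)=75, T(3)=-194, T(4)=463, T(5)=-1120, T(6)=2703, T(7)=-6526, T(8)=15755, T(9)=-38036; answer -38036
Part II: U1 = -38036; c = -35; cross terms: (-29*-4 - -7*-23)=-45, (-7*-7 - 7*-4)=77, (7*34 - -35*-7)=-7, (-35*-23 - -29*34)=1791; twice the area = |1816| = 1816; area = 908; answer 908
Part III: U2 = 908; threaded value p + q = 909; r = 7; total draws C(13,6) = 1716; favorable C(6,5)*C(7,1) = 42; P = 7/286; answer 7/286
Part IV: U3 = 7/286; threaded value p + q = 293; m = 28; remainder = value at the root: 1*(28)^4 - 7*(28)^3 + 3*(28)^2 + 3*(28)^1 + 2 = (614656) + (-153664) + (2352) + (84) + (2) = 463430; answer 463430

463430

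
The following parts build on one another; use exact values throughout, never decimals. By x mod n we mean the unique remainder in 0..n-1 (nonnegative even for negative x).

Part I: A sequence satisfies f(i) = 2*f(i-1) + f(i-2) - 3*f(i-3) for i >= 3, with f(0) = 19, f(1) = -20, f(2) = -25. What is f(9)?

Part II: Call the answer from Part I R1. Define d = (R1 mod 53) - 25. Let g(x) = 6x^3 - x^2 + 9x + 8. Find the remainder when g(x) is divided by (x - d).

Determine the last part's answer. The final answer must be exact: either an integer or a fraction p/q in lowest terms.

-3200

Part I: f(3) = 2*(-25) + 1*(-20) - 3*(19) = -127; iterating: f(3)=-127, f(4)=-219, f(5)=-490, f(6)=-818, f(7)=-1469, f(8)=-2286, f(9)=-3587; answer -3587
Part II: R1 = -3587; d = -8; remainder = value at the root: 6*(-8)^3 - 1*(-8)^2 + 9*(-8)^1 + 8 = (-3072) + (-64) + (-72) + (8) = -3200; answer -3200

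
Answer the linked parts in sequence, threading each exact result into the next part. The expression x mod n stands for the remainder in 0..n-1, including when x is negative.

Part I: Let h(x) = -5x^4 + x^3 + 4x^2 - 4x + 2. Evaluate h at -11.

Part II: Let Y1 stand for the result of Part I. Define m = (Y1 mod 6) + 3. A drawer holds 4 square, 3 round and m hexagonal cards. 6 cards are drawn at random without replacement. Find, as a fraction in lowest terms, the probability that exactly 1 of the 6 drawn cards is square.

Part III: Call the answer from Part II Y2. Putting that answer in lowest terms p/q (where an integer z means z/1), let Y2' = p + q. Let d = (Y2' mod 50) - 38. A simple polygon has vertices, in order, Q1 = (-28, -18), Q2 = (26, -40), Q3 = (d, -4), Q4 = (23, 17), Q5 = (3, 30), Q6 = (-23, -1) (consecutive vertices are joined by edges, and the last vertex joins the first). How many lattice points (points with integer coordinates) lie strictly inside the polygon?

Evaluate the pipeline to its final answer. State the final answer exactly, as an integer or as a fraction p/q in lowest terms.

1727

Part I: -5*(-11)^4 + 1*(-11)^3 + 4*(-11)^2 - 4*(-11)^1 + 2 = (-73205) + (-1331) + (484) + (44) + (2) = -74006; answer -74006
Part II: Y1 = -74006; m = 7; total draws C(14,6) = 3003; favorable C(4,1)*C(10,5) = 1008; P = 48/143; answer 48/143
Part III: Y2 = 48/143; threaded value p + q = 191; d = 3; cross terms: (-28*-40 - 26*-18)=1588, (26*-4 - 3*-40)=16, (3*17 - 23*-4)=143, (23*30 - 3*17)=639, (3*-1 - -23*30)=687, (-23*-18 - -28*-1)=386; twice the area = |3459| = 3459; area = 3459/2; boundary points = 2 + 1 + 1 + 1 + 1 + 1 = 7; strictly interior points = area - boundary/2 + 1 = 1727; answer 1727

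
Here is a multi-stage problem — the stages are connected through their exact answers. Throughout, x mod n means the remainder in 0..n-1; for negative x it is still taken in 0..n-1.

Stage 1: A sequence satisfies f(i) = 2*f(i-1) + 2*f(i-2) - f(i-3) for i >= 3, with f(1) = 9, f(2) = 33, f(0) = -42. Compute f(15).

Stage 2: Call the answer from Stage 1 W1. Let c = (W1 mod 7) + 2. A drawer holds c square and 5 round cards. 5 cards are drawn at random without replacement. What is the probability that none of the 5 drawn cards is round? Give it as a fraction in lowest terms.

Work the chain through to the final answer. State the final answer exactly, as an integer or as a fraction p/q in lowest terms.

56/1287

Stage 1: f(3) = 2*(33) + 2*(9) - 1*(-42) = 126; iterating: f(3)=126, f(4)=309, f(5)=837, f(6)=2166, f(7)=5697, f(8)=14889, f(9)=39006, f(10)=102093, f(11)=267309, f(12)=699798, f(13)=1832121, f(14)=4796529, f(15)=12557502; answer 12557502
Stage 2: W1 = 12557502; c = 8; total draws C(13,5) = 1287; favorable C(8,5) = 56; P = 56/1287; answer 56/1287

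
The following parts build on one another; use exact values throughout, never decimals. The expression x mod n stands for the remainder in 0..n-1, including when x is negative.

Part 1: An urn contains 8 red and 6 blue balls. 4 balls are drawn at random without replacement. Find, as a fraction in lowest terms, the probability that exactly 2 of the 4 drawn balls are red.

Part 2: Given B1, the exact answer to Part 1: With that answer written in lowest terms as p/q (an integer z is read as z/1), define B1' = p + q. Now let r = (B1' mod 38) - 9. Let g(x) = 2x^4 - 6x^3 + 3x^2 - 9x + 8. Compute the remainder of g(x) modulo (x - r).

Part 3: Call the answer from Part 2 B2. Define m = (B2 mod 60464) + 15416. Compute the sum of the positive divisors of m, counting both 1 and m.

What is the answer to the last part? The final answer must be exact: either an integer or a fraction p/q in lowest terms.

Part 1: total draws C(14,4) = 1001; favorable C(8,2)*C(6,2) = 420; P = 60/143; answer 60/143
Part 2: B1 = 60/143; threaded value p + q = 203; r = 4; remainder = value at the root: 2*(4)^4 - 6*(4)^3 + 3*(4)^2 - 9*(4)^1 + 8 = (512) + (-384) + (48) + (-36) + (8) = 148; answer 148
Part 3: B2 = 148; m = 15564; 15564 = 2^2 * 3 * 1297; sigma = (1 + 2 + 4) * (1 + 3) * (1 + 1297) = 7 * 4 * 1298 = 36344; answer 36344

36344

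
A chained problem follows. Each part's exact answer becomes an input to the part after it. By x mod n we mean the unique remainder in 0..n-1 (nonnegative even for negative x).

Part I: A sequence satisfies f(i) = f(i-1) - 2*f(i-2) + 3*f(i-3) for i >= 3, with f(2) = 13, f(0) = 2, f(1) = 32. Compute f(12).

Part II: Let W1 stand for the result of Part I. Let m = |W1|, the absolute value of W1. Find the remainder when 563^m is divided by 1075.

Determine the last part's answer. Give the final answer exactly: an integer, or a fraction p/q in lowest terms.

656

Part I: f(3) = 1*(13) - 2*(32) + 3*(2) = -45; iterating: f(3)=-45, f(4)=25, f(5)=154, f(6)=-31, f(7)=-264, f(8)=260, f(9)=695, f(10)=-617, f(11)=-1227, f(12)=2092; answer 2092
Part II: W1 = 2092; m = 2092; squarings mod 1075: 563^1=563, 563^2=919, 563^4=686, 563^8=821, 563^16=16, 563^32=256, 563^64=1036, 563^128=446, 563^256=41, 563^512=606, 563^1024=661, 563^2048=471; 563^2092 = 563^4 * 563^8 * 563^32 * 563^2048 = 656 (mod 1075); answer 656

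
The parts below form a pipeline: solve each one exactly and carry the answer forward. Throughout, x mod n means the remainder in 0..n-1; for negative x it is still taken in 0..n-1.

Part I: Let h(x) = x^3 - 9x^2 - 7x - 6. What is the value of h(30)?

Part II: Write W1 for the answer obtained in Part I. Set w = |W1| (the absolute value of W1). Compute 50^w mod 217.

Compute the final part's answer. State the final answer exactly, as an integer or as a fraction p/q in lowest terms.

78

Part I: 1*(30)^3 - 9*(30)^2 - 7*(30)^1 - 6 = (27000) + (-8100) + (-210) + (-6) = 18684; answer 18684
Part II: W1 = 18684; w = 18684; squarings mod 217: 50^1=50, 50^2=113, 50^4=183, 50^8=71, 50^16=50, 50^32=113, 50^64=183, 50^128=71, 50^256=50, 50^512=113, 50^1024=183, 50^2048=71, 50^4096=50, 50^8192=113, 50^16384=183; 50^18684 = 50^4 * 50^8 * 50^16 * 50^32 * 50^64 * 50^128 * 50^2048 * 50^16384 = 78 (mod 217); answer 78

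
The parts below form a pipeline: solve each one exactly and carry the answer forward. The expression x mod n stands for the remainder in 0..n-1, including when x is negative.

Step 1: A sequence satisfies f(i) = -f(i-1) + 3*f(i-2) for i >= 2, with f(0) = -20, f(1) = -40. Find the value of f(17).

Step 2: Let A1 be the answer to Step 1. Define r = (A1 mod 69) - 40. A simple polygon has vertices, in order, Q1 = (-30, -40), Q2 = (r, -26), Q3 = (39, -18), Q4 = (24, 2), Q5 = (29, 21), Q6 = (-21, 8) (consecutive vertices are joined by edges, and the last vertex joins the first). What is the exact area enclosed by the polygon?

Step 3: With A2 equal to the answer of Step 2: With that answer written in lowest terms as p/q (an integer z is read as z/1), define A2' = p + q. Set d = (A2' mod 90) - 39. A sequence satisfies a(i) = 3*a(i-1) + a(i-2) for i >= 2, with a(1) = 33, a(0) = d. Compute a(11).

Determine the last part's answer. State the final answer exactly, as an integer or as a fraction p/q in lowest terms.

4154829

Step 1: f(2) = -1*(-40) + 3*(-20) = -20; iterating: f(2)=-20, f(3)=-100, f(4)=40, f(5)=-340, f(6)=460, f(7)=-1480, f(8)=2860, f(9)=-7300, f(10)=15880, f(11)=-37780, f(12)=85420, f(13)=-198760, f(14)=455020, f(15)=-1051300, f(16)=2416360, f(17)=-5570260; answer -5570260
Step 2: A1 = -5570260; r = 1; cross terms: (-30*-26 - 1*-40)=820, (1*-18 - 39*-26)=996, (39*2 - 24*-18)=510, (24*21 - 29*2)=446, (29*8 - -21*21)=673, (-21*-40 - -30*8)=1080; twice the area = |4525| = 4525; area = 4525/2; answer 4525/2
Step 3: A2 = 4525/2; threaded value p + q = 4527; d = -12; a(2) = 3*(33) + 1*(-12) = 87; iterating: a(2)=87, a(3)=294, a(4)=969, a(5)=3201, a(6)=10572, a(7)=34917, a(8)=115323, a(9)=380886, a(10)=1257981, a(11)=4154829; answer 4154829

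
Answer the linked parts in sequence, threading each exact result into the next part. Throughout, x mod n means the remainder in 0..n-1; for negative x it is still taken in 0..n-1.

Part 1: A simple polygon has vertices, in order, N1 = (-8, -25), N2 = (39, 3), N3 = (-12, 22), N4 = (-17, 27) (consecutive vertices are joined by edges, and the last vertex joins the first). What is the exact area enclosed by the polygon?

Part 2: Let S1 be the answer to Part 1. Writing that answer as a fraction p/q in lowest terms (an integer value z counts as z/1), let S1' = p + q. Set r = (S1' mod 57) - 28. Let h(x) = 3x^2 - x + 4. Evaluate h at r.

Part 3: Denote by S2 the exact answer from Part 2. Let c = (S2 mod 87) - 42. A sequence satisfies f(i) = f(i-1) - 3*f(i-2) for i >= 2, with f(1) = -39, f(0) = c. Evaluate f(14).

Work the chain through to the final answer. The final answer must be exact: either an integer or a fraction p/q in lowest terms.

-29799

Part 1: cross terms: (-8*3 - 39*-25)=951, (39*22 - -12*3)=894, (-12*27 - -17*22)=50, (-17*-25 - -8*27)=641; twice the area = |2536| = 2536; area = 1268; answer 1268
Part 2: S1 = 1268; threaded value p + q = 1269; r = -13; 3*(-13)^2 - 1*(-13)^1 + 4 = (507) + (13) + (4) = 524; answer 524
Part 3: S2 = 524; c = -40; f(2) = 1*(-39) - 3*(-40) = 81; iterating: f(2)=81, f(3)=198, f(4)=-45, f(5)=-639, f(6)=-504, f(7)=1413, f(8)=2925, f(9)=-1314, f(10)=-10089, f(11)=-6147, f(12)=24120, f(13)=42561, f(14)=-29799; answer -29799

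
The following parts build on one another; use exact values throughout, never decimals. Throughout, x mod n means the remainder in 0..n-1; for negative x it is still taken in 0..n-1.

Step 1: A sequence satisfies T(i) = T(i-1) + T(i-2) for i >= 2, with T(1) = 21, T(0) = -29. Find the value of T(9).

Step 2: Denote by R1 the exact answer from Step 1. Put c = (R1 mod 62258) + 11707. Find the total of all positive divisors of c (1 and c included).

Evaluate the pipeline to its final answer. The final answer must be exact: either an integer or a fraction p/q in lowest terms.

20678

Step 1: T(2) = 1*(21) + 1*(-29) = -8; iterating: T(2)=-8, T(3)=13, T(4)=5, T(5)=18, T(6)=23, T(7)=41, T(8)=64, T(9)=105; answer 105
Step 2: R1 = 105; c = 11812; 11812 = 2^2 * 2953; sigma = (1 + 2 + 4) * (1 + 2953) = 7 * 2954 = 20678; answer 20678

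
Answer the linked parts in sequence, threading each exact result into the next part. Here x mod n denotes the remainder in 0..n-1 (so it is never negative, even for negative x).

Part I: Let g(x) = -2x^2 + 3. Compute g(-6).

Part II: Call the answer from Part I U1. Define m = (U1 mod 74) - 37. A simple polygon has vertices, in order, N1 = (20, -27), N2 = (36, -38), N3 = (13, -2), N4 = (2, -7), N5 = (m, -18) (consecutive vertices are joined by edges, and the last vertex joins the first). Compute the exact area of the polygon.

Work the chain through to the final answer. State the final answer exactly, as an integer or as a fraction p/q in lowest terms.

Part I: -2*(-6)^2 + 3 = (-72) + (3) = -69; answer -69
Part II: U1 = -69; m = -32; cross terms: (20*-38 - 36*-27)=212, (36*-2 - 13*-38)=422, (13*-7 - 2*-2)=-87, (2*-18 - -32*-7)=-260, (-32*-27 - 20*-18)=1224; twice the area = |1511| = 1511; area = 1511/2; answer 1511/2

1511/2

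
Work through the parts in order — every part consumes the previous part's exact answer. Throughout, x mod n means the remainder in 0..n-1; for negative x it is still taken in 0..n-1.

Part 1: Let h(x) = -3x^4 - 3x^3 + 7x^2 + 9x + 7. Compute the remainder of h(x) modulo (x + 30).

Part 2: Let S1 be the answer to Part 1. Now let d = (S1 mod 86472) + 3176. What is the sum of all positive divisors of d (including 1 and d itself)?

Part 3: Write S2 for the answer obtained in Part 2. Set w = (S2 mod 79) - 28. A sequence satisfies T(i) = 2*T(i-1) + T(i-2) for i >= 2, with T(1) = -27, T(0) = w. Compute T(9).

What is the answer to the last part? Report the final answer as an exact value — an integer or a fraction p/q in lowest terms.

Part 1: remainder = value at the root: -3*(-30)^4 - 3*(-30)^3 + 7*(-30)^2 + 9*(-30)^1 + 7 = (-2430000) + (81000) + (6300) + (-270) + (7) = -2342963; answer -2342963
Part 2: S1 = -2342963; d = 81429; 81429 = 3 * 27143; sigma = (1 + 3) * (1 + 27143) = 4 * 27144 = 108576; answer 108576
Part 3: S2 = 108576; w = 2; T(2) = 2*(-27) + 1*(2) = -52; iterating: T(2)=-52, T(3)=-131, T(4)=-314, T(5)=-759, T(6)=-1832, T(7)=-4423, T(8)=-10678, T(9)=-25779; answer -25779

-25779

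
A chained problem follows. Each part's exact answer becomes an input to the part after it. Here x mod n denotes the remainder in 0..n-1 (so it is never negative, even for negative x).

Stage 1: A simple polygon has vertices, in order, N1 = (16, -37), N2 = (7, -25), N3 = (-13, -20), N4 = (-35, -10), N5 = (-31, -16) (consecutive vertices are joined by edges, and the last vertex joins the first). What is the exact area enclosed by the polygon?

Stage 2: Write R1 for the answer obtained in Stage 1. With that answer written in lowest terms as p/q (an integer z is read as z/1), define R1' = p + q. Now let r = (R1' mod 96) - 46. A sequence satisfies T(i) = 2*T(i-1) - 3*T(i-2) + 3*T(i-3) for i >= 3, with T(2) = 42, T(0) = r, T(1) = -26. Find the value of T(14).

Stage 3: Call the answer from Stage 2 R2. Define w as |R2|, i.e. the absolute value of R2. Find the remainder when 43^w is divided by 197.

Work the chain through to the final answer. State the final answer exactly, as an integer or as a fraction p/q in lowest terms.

Stage 1: cross terms: (16*-25 - 7*-37)=-141, (7*-20 - -13*-25)=-465, (-13*-10 - -35*-20)=-570, (-35*-16 - -31*-10)=250, (-31*-37 - 16*-16)=1403; twice the area = |477| = 477; area = 477/2; answer 477/2
Stage 2: R1 = 477/2; threaded value p + q = 479; r = 49; T(3) = 2*(42) - 3*(-26) + 3*(49) = 309; iterating: T(3)=309, T(4)=414, T(5)=27, T(6)=-261, T(7)=639, T(8)=2142, T(9)=1584, T(10)=-1341, T(11)=-1008, T(12)=6759, T(13)=12519, T(14)=1737; answer 1737
Stage 3: R2 = 1737; w = 1737; squarings mod 197: 43^1=43, 43^2=76, 43^4=63, 43^8=29, 43^16=53, 43^32=51, 43^64=40, 43^128=24, 43^256=182, 43^512=28, 43^1024=193; 43^1737 = 43^1 * 43^8 * 43^64 * 43^128 * 43^512 * 43^1024 = 169 (mod 197); answer 169

169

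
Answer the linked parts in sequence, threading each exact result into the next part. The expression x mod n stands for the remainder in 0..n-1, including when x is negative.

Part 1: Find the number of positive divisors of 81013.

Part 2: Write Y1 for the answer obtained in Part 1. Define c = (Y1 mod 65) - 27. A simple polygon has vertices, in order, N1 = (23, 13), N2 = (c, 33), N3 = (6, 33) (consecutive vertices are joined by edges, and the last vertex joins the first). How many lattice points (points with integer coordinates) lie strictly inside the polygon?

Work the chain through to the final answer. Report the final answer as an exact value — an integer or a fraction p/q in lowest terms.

293

Part 1: 81013 is prime, so its only divisors are 1 and 81013; count = 2; answer 2
Part 2: Y1 = 2; c = -25; cross terms: (23*33 - -25*13)=1084, (-25*33 - 6*33)=-1023, (6*13 - 23*33)=-681; twice the area = |-620| = 620; area = 310; boundary points = 4 + 31 + 1 = 36; strictly interior points = area - boundary/2 + 1 = 293; answer 293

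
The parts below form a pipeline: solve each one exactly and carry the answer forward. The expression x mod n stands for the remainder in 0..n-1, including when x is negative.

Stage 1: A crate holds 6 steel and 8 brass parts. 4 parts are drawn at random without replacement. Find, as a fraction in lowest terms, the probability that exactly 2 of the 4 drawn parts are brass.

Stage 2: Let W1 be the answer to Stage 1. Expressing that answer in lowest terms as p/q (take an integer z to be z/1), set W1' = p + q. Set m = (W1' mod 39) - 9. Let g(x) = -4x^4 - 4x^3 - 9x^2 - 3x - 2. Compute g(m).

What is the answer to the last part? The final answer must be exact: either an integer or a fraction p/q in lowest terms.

-8

Stage 1: total draws C(14,4) = 1001; favorable C(8,2)*C(6,2) = 420; P = 60/143; answer 60/143
Stage 2: W1 = 60/143; threaded value p + q = 203; m = -1; -4*(-1)^4 - 4*(-1)^3 - 9*(-1)^2 - 3*(-1)^1 - 2 = (-4) + (4) + (-9) + (3) + (-2) = -8; answer -8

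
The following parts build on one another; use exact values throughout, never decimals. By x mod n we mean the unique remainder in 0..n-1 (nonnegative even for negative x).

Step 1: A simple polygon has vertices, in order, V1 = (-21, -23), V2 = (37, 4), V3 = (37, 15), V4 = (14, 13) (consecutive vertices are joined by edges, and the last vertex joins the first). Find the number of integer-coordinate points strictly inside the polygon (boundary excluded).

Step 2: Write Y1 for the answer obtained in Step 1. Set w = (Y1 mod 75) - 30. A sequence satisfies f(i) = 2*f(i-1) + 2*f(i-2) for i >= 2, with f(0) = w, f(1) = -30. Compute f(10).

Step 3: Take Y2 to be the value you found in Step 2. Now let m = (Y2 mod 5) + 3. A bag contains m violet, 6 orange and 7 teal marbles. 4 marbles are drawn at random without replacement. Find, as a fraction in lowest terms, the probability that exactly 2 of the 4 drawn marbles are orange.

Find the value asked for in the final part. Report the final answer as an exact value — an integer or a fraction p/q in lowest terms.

11/34

Step 1: cross terms: (-21*4 - 37*-23)=767, (37*15 - 37*4)=407, (37*13 - 14*15)=271, (14*-23 - -21*13)=-49; twice the area = |1396| = 1396; area = 698; boundary points = 1 + 11 + 1 + 1 = 14; strictly interior points = area - boundary/2 + 1 = 692; answer 692
Step 2: Y1 = 692; w = -13; f(2) = 2*(-30) + 2*(-13) = -86; iterating: f(2)=-86, f(3)=-232, f(4)=-636, f(5)=-1736, f(6)=-4744, f(7)=-12960, f(8)=-35408, f(9)=-96736, f(10)=-264288; answer -264288
Step 3: Y2 = -264288; m = 5; total draws C(18,4) = 3060; favorable C(6,2)*C(12,2) = 990; P = 11/34; answer 11/34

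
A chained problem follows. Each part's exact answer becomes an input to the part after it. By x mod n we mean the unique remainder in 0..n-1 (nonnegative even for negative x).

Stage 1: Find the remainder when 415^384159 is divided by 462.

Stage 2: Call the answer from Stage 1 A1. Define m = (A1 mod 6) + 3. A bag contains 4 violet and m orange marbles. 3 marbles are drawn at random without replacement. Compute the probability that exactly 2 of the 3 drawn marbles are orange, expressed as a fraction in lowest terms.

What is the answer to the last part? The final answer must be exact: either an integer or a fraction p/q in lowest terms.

Stage 1: squarings mod 462: 415^1=415, 415^2=361, 415^4=37, 415^8=445, 415^16=289, 415^32=361, 415^64=37, 415^128=445, 415^256=289, 415^512=361, 415^1024=37, 415^2048=445, 415^4096=289, 415^8192=361, 415^16384=37, 415^32768=445, 415^65536=289, 415^131072=361, 415^262144=37; 415^384159 = 415^1 * 415^2 * 415^4 * 415^8 * 415^16 * 415^128 * 415^1024 * 415^2048 * 415^4096 * 415^16384 * 415^32768 * 415^65536 * 415^262144 = 337 (mod 462); answer 337
Stage 2: A1 = 337; m = 4; total draws C(8,3) = 56; favorable C(4,2)*C(4,1) = 24; P = 3/7; answer 3/7

3/7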